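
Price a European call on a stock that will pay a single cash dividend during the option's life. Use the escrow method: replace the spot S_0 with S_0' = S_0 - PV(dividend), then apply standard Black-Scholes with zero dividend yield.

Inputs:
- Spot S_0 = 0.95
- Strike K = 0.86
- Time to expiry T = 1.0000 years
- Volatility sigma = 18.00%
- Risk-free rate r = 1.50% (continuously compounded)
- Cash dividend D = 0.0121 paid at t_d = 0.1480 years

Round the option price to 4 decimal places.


PV(D) = D * exp(-r * t_d) = 0.0121 * 0.99778246 = 0.01207317
S_0' = S_0 - PV(D) = 0.9500 - 0.01207317 = 0.93792683
d1 = (ln(S_0'/K) + (r + sigma^2/2)*T) / (sigma*sqrt(T)) = 0.65521974
d2 = d1 - sigma*sqrt(T) = 0.47521974
exp(-rT) = 0.98511194
N(d1) = 0.74383686; N(d2) = 0.68268482
C = S_0' * N(d1) - K * exp(-rT) * N(d2) = 0.93792683 * 0.74383686 - 0.8600 * 0.98511194 * 0.68268482 = 0.1193

Answer: Price = 0.1193


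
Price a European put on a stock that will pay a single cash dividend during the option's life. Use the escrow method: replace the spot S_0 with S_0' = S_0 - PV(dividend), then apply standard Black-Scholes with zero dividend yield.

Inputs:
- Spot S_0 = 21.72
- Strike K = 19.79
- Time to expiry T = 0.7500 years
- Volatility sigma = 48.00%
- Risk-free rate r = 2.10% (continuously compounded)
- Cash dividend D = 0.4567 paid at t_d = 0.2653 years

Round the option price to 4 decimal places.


PV(D) = D * exp(-r * t_d) = 0.4567 * 0.99444419 = 0.45416266
S_0' = S_0 - PV(D) = 21.7200 - 0.45416266 = 21.26583734
d1 = (ln(S_0'/K) + (r + sigma^2/2)*T) / (sigma*sqrt(T)) = 0.41875972
d2 = d1 - sigma*sqrt(T) = 0.00306752
exp(-rT) = 0.98437338
N(-d1) = 0.33769587; N(-d2) = 0.49877624
P = K * exp(-rT) * N(-d2) - S_0' * N(-d1) = 19.7900 * 0.98437338 * 0.49877624 - 21.26583734 * 0.33769587 = 2.5351

Answer: Price = 2.5351


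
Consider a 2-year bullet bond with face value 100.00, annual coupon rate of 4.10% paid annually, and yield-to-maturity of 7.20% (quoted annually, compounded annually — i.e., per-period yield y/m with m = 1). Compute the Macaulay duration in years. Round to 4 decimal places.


Coupon per period c = face * coupon_rate / m = 4.100000
Periods per year m = 1; per-period yield y/m = 0.072000
Number of cashflows N = 2
Cashflows (t years, CF_t, discount factor 1/(1+y/m)^(m*t), PV):
  t = 1.0000: CF_t = 4.100000, DF = 0.932836, PV = 3.824627
  t = 2.0000: CF_t = 104.100000, DF = 0.870183, PV = 90.586016
Price P = sum_t PV_t = 94.410643
Macaulay numerator sum_t t * PV_t:
  t * PV_t at t = 1.0000: 3.824627
  t * PV_t at t = 2.0000: 181.172032
Macaulay duration D = (sum_t t * PV_t) / P = 184.996658 / 94.410643 = 1.959489

Answer: Macaulay duration = 1.9595 years


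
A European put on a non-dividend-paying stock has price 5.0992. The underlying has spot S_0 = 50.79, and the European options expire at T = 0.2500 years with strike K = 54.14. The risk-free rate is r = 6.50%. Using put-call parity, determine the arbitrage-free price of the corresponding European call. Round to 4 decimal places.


Answer: Call price = 2.6219

Derivation:
Put-call parity: C - P = S_0 * exp(-qT) - K * exp(-rT).
S_0 * exp(-qT) = 50.7900 * 1.00000000 = 50.79000000
K * exp(-rT) = 54.1400 * 0.98388132 = 53.26733461
C = P + S*exp(-qT) - K*exp(-rT)
C = 5.0992 + 50.79000000 - 53.26733461 = 2.6219


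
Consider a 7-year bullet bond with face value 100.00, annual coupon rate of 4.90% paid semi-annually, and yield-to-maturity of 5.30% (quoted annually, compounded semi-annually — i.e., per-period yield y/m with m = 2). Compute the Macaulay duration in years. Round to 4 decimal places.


Answer: Macaulay duration = 5.9954 years

Derivation:
Coupon per period c = face * coupon_rate / m = 2.450000
Periods per year m = 2; per-period yield y/m = 0.026500
Number of cashflows N = 14
Cashflows (t years, CF_t, discount factor 1/(1+y/m)^(m*t), PV):
  t = 0.5000: CF_t = 2.450000, DF = 0.974184, PV = 2.386751
  t = 1.0000: CF_t = 2.450000, DF = 0.949035, PV = 2.325135
  t = 1.5000: CF_t = 2.450000, DF = 0.924535, PV = 2.265110
  t = 2.0000: CF_t = 2.450000, DF = 0.900667, PV = 2.206634
  t = 2.5000: CF_t = 2.450000, DF = 0.877415, PV = 2.149668
  t = 3.0000: CF_t = 2.450000, DF = 0.854764, PV = 2.094172
  t = 3.5000: CF_t = 2.450000, DF = 0.832698, PV = 2.040109
  t = 4.0000: CF_t = 2.450000, DF = 0.811201, PV = 1.987442
  t = 4.5000: CF_t = 2.450000, DF = 0.790259, PV = 1.936134
  t = 5.0000: CF_t = 2.450000, DF = 0.769858, PV = 1.886151
  t = 5.5000: CF_t = 2.450000, DF = 0.749983, PV = 1.837459
  t = 6.0000: CF_t = 2.450000, DF = 0.730622, PV = 1.790023
  t = 6.5000: CF_t = 2.450000, DF = 0.711760, PV = 1.743812
  t = 7.0000: CF_t = 102.450000, DF = 0.693385, PV = 71.037327
Price P = sum_t PV_t = 97.685927
Macaulay numerator sum_t t * PV_t:
  t * PV_t at t = 0.5000: 1.193376
  t * PV_t at t = 1.0000: 2.325135
  t * PV_t at t = 1.5000: 3.397664
  t * PV_t at t = 2.0000: 4.413268
  t * PV_t at t = 2.5000: 5.374169
  t * PV_t at t = 3.0000: 6.282516
  t * PV_t at t = 3.5000: 7.140382
  t * PV_t at t = 4.0000: 7.949768
  t * PV_t at t = 4.5000: 8.712605
  t * PV_t at t = 5.0000: 9.430757
  t * PV_t at t = 5.5000: 10.106023
  t * PV_t at t = 6.0000: 10.740139
  t * PV_t at t = 6.5000: 11.334779
  t * PV_t at t = 7.0000: 497.261288
Macaulay duration D = (sum_t t * PV_t) / P = 585.661868 / 97.685927 = 5.995356


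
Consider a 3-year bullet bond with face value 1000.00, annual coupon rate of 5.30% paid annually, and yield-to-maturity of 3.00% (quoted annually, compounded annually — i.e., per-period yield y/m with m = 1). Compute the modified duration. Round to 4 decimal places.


Answer: Modified duration = 2.7733

Derivation:
Coupon per period c = face * coupon_rate / m = 53.000000
Periods per year m = 1; per-period yield y/m = 0.030000
Number of cashflows N = 3
Cashflows (t years, CF_t, discount factor 1/(1+y/m)^(m*t), PV):
  t = 1.0000: CF_t = 53.000000, DF = 0.970874, PV = 51.456311
  t = 2.0000: CF_t = 53.000000, DF = 0.942596, PV = 49.957583
  t = 3.0000: CF_t = 1053.000000, DF = 0.915142, PV = 963.644167
Price P = sum_t PV_t = 1065.058061
First compute Macaulay numerator sum_t t * PV_t:
  t * PV_t at t = 1.0000: 51.456311
  t * PV_t at t = 2.0000: 99.915166
  t * PV_t at t = 3.0000: 2890.932502
Macaulay duration D = 3042.303979 / 1065.058061 = 2.856468
Modified duration = D / (1 + y/m) = 2.856468 / (1 + 0.030000) = 2.773270


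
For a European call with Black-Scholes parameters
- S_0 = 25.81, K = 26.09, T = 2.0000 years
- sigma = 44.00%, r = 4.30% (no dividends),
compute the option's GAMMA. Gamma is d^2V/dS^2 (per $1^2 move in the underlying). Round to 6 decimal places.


Answer: Gamma = 0.022627

Derivation:
d1 = 0.4319938942; d2 = -0.1902600732
phi(d1) = 0.3634011729; exp(-qT) = 1.0000000000; exp(-rT) = 0.9175942312
Gamma = exp(-qT) * phi(d1) / (S * sigma * sqrt(T)) = 1.0000000000 * 0.3634011729 / (25.8100 * 0.4400 * 1.4142135624) = 0.022627


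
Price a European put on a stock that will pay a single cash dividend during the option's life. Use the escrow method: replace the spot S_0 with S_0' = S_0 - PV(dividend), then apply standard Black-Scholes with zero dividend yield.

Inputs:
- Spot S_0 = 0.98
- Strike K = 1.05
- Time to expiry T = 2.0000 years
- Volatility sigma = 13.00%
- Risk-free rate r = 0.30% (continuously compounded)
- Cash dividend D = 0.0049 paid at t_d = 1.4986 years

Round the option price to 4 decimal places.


PV(D) = D * exp(-r * t_d) = 0.0049 * 0.99551429 = 0.00487802
S_0' = S_0 - PV(D) = 0.9800 - 0.00487802 = 0.97512198
d1 = (ln(S_0'/K) + (r + sigma^2/2)*T) / (sigma*sqrt(T)) = -0.27785420
d2 = d1 - sigma*sqrt(T) = -0.46170196
exp(-rT) = 0.99401796
N(-d1) = 0.60943786; N(-d2) = 0.67785247
P = K * exp(-rT) * N(-d2) - S_0' * N(-d1) = 1.0500 * 0.99401796 * 0.67785247 - 0.97512198 * 0.60943786 = 0.1132

Answer: Price = 0.1132


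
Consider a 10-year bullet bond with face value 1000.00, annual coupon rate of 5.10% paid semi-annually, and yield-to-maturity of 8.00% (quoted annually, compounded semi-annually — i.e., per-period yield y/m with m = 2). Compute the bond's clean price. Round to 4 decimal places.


Coupon per period c = face * coupon_rate / m = 25.500000
Periods per year m = 2; per-period yield y/m = 0.040000
Number of cashflows N = 20
Cashflows (t years, CF_t, discount factor 1/(1+y/m)^(m*t), PV):
  t = 0.5000: CF_t = 25.500000, DF = 0.961538, PV = 24.519231
  t = 1.0000: CF_t = 25.500000, DF = 0.924556, PV = 23.576183
  t = 1.5000: CF_t = 25.500000, DF = 0.888996, PV = 22.669407
  t = 2.0000: CF_t = 25.500000, DF = 0.854804, PV = 21.797507
  t = 2.5000: CF_t = 25.500000, DF = 0.821927, PV = 20.959141
  t = 3.0000: CF_t = 25.500000, DF = 0.790315, PV = 20.153020
  t = 3.5000: CF_t = 25.500000, DF = 0.759918, PV = 19.377904
  t = 4.0000: CF_t = 25.500000, DF = 0.730690, PV = 18.632600
  t = 4.5000: CF_t = 25.500000, DF = 0.702587, PV = 17.915962
  t = 5.0000: CF_t = 25.500000, DF = 0.675564, PV = 17.226886
  t = 5.5000: CF_t = 25.500000, DF = 0.649581, PV = 16.564314
  t = 6.0000: CF_t = 25.500000, DF = 0.624597, PV = 15.927225
  t = 6.5000: CF_t = 25.500000, DF = 0.600574, PV = 15.314639
  t = 7.0000: CF_t = 25.500000, DF = 0.577475, PV = 14.725615
  t = 7.5000: CF_t = 25.500000, DF = 0.555265, PV = 14.159245
  t = 8.0000: CF_t = 25.500000, DF = 0.533908, PV = 13.614658
  t = 8.5000: CF_t = 25.500000, DF = 0.513373, PV = 13.091018
  t = 9.0000: CF_t = 25.500000, DF = 0.493628, PV = 12.587517
  t = 9.5000: CF_t = 25.500000, DF = 0.474642, PV = 12.103382
  t = 10.0000: CF_t = 1025.500000, DF = 0.456387, PV = 468.024813
Price P = sum_t PV_t = 802.940268

Answer: Price = 802.9403


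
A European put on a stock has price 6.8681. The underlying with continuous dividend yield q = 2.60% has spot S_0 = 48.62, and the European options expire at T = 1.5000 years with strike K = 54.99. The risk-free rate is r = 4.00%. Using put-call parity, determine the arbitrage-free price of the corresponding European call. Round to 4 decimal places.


Answer: Call price = 1.8408

Derivation:
Put-call parity: C - P = S_0 * exp(-qT) - K * exp(-rT).
S_0 * exp(-qT) = 48.6200 * 0.96175071 = 46.76031948
K * exp(-rT) = 54.9900 * 0.94176453 = 51.78763170
C = P + S*exp(-qT) - K*exp(-rT)
C = 6.8681 + 46.76031948 - 51.78763170 = 1.8408


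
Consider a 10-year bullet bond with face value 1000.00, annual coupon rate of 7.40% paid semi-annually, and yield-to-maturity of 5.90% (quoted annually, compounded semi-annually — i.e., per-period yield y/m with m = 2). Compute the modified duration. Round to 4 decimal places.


Answer: Modified duration = 7.1869

Derivation:
Coupon per period c = face * coupon_rate / m = 37.000000
Periods per year m = 2; per-period yield y/m = 0.029500
Number of cashflows N = 20
Cashflows (t years, CF_t, discount factor 1/(1+y/m)^(m*t), PV):
  t = 0.5000: CF_t = 37.000000, DF = 0.971345, PV = 35.939777
  t = 1.0000: CF_t = 37.000000, DF = 0.943512, PV = 34.909934
  t = 1.5000: CF_t = 37.000000, DF = 0.916476, PV = 33.909600
  t = 2.0000: CF_t = 37.000000, DF = 0.890214, PV = 32.937931
  t = 2.5000: CF_t = 37.000000, DF = 0.864706, PV = 31.994105
  t = 3.0000: CF_t = 37.000000, DF = 0.839928, PV = 31.077324
  t = 3.5000: CF_t = 37.000000, DF = 0.815860, PV = 30.186813
  t = 4.0000: CF_t = 37.000000, DF = 0.792482, PV = 29.321820
  t = 4.5000: CF_t = 37.000000, DF = 0.769773, PV = 28.481612
  t = 5.0000: CF_t = 37.000000, DF = 0.747716, PV = 27.665480
  t = 5.5000: CF_t = 37.000000, DF = 0.726290, PV = 26.872735
  t = 6.0000: CF_t = 37.000000, DF = 0.705479, PV = 26.102705
  t = 6.5000: CF_t = 37.000000, DF = 0.685263, PV = 25.354740
  t = 7.0000: CF_t = 37.000000, DF = 0.665627, PV = 24.628208
  t = 7.5000: CF_t = 37.000000, DF = 0.646554, PV = 23.922494
  t = 8.0000: CF_t = 37.000000, DF = 0.628027, PV = 23.237003
  t = 8.5000: CF_t = 37.000000, DF = 0.610031, PV = 22.571154
  t = 9.0000: CF_t = 37.000000, DF = 0.592551, PV = 21.924384
  t = 9.5000: CF_t = 37.000000, DF = 0.575572, PV = 21.296148
  t = 10.0000: CF_t = 1037.000000, DF = 0.559079, PV = 579.764658
Price P = sum_t PV_t = 1112.098624
First compute Macaulay numerator sum_t t * PV_t:
  t * PV_t at t = 0.5000: 17.969888
  t * PV_t at t = 1.0000: 34.909934
  t * PV_t at t = 1.5000: 50.864401
  t * PV_t at t = 2.0000: 65.875863
  t * PV_t at t = 2.5000: 79.985263
  t * PV_t at t = 3.0000: 93.231973
  t * PV_t at t = 3.5000: 105.653846
  t * PV_t at t = 4.0000: 117.287278
  t * PV_t at t = 4.5000: 128.167254
  t * PV_t at t = 5.0000: 138.327402
  t * PV_t at t = 5.5000: 147.800041
  t * PV_t at t = 6.0000: 156.616229
  t * PV_t at t = 6.5000: 164.805810
  t * PV_t at t = 7.0000: 172.397455
  t * PV_t at t = 7.5000: 179.418707
  t * PV_t at t = 8.0000: 185.896022
  t * PV_t at t = 8.5000: 191.854806
  t * PV_t at t = 9.0000: 197.319459
  t * PV_t at t = 9.5000: 202.313406
  t * PV_t at t = 10.0000: 5797.646576
Macaulay duration D = 8228.341612 / 1112.098624 = 7.398932
Modified duration = D / (1 + y/m) = 7.398932 / (1 + 0.029500) = 7.186917


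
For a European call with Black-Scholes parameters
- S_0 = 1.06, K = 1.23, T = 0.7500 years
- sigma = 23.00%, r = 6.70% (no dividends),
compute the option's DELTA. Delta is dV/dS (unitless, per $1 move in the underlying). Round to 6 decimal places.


Answer: Delta = 0.346460

Derivation:
d1 = -0.3948963447; d2 = -0.5940821875
phi(d1) = 0.3690179118; exp(-qT) = 1.0000000000; exp(-rT) = 0.9509916469
N(d1) = 0.3464596939
Delta = exp(-qT) * N(d1) = 1.0000000000 * 0.3464596939 = 0.346460


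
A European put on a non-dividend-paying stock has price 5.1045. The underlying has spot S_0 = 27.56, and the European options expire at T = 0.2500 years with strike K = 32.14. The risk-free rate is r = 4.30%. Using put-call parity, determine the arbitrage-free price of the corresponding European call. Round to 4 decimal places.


Answer: Call price = 0.8682

Derivation:
Put-call parity: C - P = S_0 * exp(-qT) - K * exp(-rT).
S_0 * exp(-qT) = 27.5600 * 1.00000000 = 27.56000000
K * exp(-rT) = 32.1400 * 0.98930757 = 31.79634545
C = P + S*exp(-qT) - K*exp(-rT)
C = 5.1045 + 27.56000000 - 31.79634545 = 0.8682


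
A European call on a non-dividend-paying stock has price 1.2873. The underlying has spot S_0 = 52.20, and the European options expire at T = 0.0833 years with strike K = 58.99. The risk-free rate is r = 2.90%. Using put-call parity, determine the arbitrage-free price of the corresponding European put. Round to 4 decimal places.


Answer: Put price = 7.9350

Derivation:
Put-call parity: C - P = S_0 * exp(-qT) - K * exp(-rT).
S_0 * exp(-qT) = 52.2000 * 1.00000000 = 52.20000000
K * exp(-rT) = 58.9900 * 0.99758722 = 58.84766984
P = C - S*exp(-qT) + K*exp(-rT)
P = 1.2873 - 52.20000000 + 58.84766984 = 7.9350


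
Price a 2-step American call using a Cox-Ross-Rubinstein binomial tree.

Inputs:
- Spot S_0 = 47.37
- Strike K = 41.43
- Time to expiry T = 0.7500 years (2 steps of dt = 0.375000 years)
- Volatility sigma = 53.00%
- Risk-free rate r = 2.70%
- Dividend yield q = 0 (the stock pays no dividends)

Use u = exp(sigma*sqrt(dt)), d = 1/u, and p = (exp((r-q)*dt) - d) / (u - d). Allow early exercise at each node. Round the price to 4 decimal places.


dt = T/N = 0.375000
u = exp(sigma*sqrt(dt)) = 1.383418; d = 1/u = 0.722847
p = (exp((r-q)*dt) - d) / (u - d) = 0.434971
Discount per step: exp(-r*dt) = 0.989926
Stock lattice S(k, i) with i counting down-moves:
  k=0: S(0,0) = 47.3700
  k=1: S(1,0) = 65.5325; S(1,1) = 34.2413
  k=2: S(2,0) = 90.6589; S(2,1) = 47.3700; S(2,2) = 24.7512
Terminal payoffs V(N, i) = max(S_T - K, 0):
  V(2,0) = 49.228881; V(2,1) = 5.940000; V(2,2) = 0.000000
Backward induction: V(k, i) = exp(-r*dt) * [p * V(k+1, i) + (1-p) * V(k+1, i+1)]; then take max(V_cont, immediate exercise) for American.
  V(1,0) = exp(-r*dt) * [p*49.228881 + (1-p)*5.940000] = 24.519882; exercise = 24.102520; V(1,0) = max -> 24.519882
  V(1,1) = exp(-r*dt) * [p*5.940000 + (1-p)*0.000000] = 2.557699; exercise = 0.000000; V(1,1) = max -> 2.557699
  V(0,0) = exp(-r*dt) * [p*24.519882 + (1-p)*2.557699] = 11.988611; exercise = 5.940000; V(0,0) = max -> 11.988611

Answer: Price = V(0,0) = 11.9886


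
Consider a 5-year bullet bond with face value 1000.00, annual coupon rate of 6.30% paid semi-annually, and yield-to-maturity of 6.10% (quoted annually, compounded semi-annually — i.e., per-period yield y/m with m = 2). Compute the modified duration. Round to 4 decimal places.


Coupon per period c = face * coupon_rate / m = 31.500000
Periods per year m = 2; per-period yield y/m = 0.030500
Number of cashflows N = 10
Cashflows (t years, CF_t, discount factor 1/(1+y/m)^(m*t), PV):
  t = 0.5000: CF_t = 31.500000, DF = 0.970403, PV = 30.567686
  t = 1.0000: CF_t = 31.500000, DF = 0.941681, PV = 29.662965
  t = 1.5000: CF_t = 31.500000, DF = 0.913810, PV = 28.785022
  t = 2.0000: CF_t = 31.500000, DF = 0.886764, PV = 27.933064
  t = 2.5000: CF_t = 31.500000, DF = 0.860518, PV = 27.106321
  t = 3.0000: CF_t = 31.500000, DF = 0.835049, PV = 26.304047
  t = 3.5000: CF_t = 31.500000, DF = 0.810334, PV = 25.525519
  t = 4.0000: CF_t = 31.500000, DF = 0.786350, PV = 24.770033
  t = 4.5000: CF_t = 31.500000, DF = 0.763076, PV = 24.036907
  t = 5.0000: CF_t = 1031.500000, DF = 0.740491, PV = 763.816914
Price P = sum_t PV_t = 1008.508478
First compute Macaulay numerator sum_t t * PV_t:
  t * PV_t at t = 0.5000: 15.283843
  t * PV_t at t = 1.0000: 29.662965
  t * PV_t at t = 1.5000: 43.177533
  t * PV_t at t = 2.0000: 55.866127
  t * PV_t at t = 2.5000: 67.765802
  t * PV_t at t = 3.0000: 78.912142
  t * PV_t at t = 3.5000: 89.339316
  t * PV_t at t = 4.0000: 99.080132
  t * PV_t at t = 4.5000: 108.166083
  t * PV_t at t = 5.0000: 3819.084570
Macaulay duration D = 4406.338513 / 1008.508478 = 4.369164
Modified duration = D / (1 + y/m) = 4.369164 / (1 + 0.030500) = 4.239848

Answer: Modified duration = 4.2398


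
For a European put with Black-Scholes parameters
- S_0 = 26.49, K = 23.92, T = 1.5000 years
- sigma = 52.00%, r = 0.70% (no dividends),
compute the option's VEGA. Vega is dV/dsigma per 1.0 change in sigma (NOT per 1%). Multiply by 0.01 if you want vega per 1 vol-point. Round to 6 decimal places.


Answer: Vega = 11.449759

Derivation:
d1 = 0.4951617987; d2 = -0.1417055344
phi(d1) = 0.3529139086; exp(-qT) = 1.0000000000; exp(-rT) = 0.9895549326
Vega = S * exp(-qT) * phi(d1) * sqrt(T) = 26.4900 * 1.0000000000 * 0.3529139086 * 1.2247448714 = 11.449759


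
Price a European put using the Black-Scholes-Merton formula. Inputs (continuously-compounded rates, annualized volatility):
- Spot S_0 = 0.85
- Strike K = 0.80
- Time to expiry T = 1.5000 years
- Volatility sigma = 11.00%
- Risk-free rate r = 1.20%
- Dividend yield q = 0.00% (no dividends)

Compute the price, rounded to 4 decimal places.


Answer: Price = 0.0190

Derivation:
d1 = (ln(S/K) + (r - q + 0.5*sigma^2) * T) / (sigma * sqrt(T)) = 0.65096765
d2 = d1 - sigma * sqrt(T) = 0.51624571
exp(-rT) = 0.98216103; exp(-qT) = 1.00000000
P = K * exp(-rT) * N(-d2) - S_0 * exp(-qT) * N(-d1)
N(-d1) = 0.25753369; N(-d2) = 0.30284140
P = 0.8000 * 0.98216103 * 0.30284140 - 0.8500 * 1.00000000 * 0.25753369 = 0.0190


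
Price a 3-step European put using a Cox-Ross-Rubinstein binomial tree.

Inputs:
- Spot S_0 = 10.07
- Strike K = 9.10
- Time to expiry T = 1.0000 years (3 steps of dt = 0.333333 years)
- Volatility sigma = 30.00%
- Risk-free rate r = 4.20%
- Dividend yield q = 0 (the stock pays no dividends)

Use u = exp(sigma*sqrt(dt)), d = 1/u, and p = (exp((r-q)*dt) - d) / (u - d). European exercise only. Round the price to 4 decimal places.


Answer: Price = V(0,0) = 0.6072

Derivation:
dt = T/N = 0.333333
u = exp(sigma*sqrt(dt)) = 1.189110; d = 1/u = 0.840965
p = (exp((r-q)*dt) - d) / (u - d) = 0.497303
Discount per step: exp(-r*dt) = 0.986098
Stock lattice S(k, i) with i counting down-moves:
  k=0: S(0,0) = 10.0700
  k=1: S(1,0) = 11.9743; S(1,1) = 8.4685
  k=2: S(2,0) = 14.2388; S(2,1) = 10.0700; S(2,2) = 7.1217
  k=3: S(3,0) = 16.9315; S(3,1) = 11.9743; S(3,2) = 8.4685; S(3,3) = 5.9891
Terminal payoffs V(N, i) = max(K - S_T, 0):
  V(3,0) = 0.000000; V(3,1) = 0.000000; V(3,2) = 0.631481; V(3,3) = 3.110874
Backward induction: V(k, i) = exp(-r*dt) * [p * V(k+1, i) + (1-p) * V(k+1, i+1)].
  V(2,0) = exp(-r*dt) * [p*0.000000 + (1-p)*0.000000] = 0.000000
  V(2,1) = exp(-r*dt) * [p*0.000000 + (1-p)*0.631481] = 0.313031
  V(2,2) = exp(-r*dt) * [p*0.631481 + (1-p)*3.110874] = 1.851759
  V(1,0) = exp(-r*dt) * [p*0.000000 + (1-p)*0.313031] = 0.155172
  V(1,1) = exp(-r*dt) * [p*0.313031 + (1-p)*1.851759] = 1.071439
  V(0,0) = exp(-r*dt) * [p*0.155172 + (1-p)*1.071439] = 0.607216


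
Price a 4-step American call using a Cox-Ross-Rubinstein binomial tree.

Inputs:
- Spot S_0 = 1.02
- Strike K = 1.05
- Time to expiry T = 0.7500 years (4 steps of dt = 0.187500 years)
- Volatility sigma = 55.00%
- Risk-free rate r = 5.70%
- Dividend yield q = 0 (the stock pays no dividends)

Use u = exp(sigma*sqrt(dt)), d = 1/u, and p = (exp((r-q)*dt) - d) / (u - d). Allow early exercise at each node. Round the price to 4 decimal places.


Answer: Price = V(0,0) = 0.1913

Derivation:
dt = T/N = 0.187500
u = exp(sigma*sqrt(dt)) = 1.268908; d = 1/u = 0.788079
p = (exp((r-q)*dt) - d) / (u - d) = 0.463087
Discount per step: exp(-r*dt) = 0.989369
Stock lattice S(k, i) with i counting down-moves:
  k=0: S(0,0) = 1.0200
  k=1: S(1,0) = 1.2943; S(1,1) = 0.8038
  k=2: S(2,0) = 1.6423; S(2,1) = 1.0200; S(2,2) = 0.6335
  k=3: S(3,0) = 2.0840; S(3,1) = 1.2943; S(3,2) = 0.8038; S(3,3) = 0.4992
  k=4: S(4,0) = 2.6444; S(4,1) = 1.6423; S(4,2) = 1.0200; S(4,3) = 0.6335; S(4,4) = 0.3934
Terminal payoffs V(N, i) = max(S_T - K, 0):
  V(4,0) = 1.594364; V(4,1) = 0.592331; V(4,2) = 0.000000; V(4,3) = 0.000000; V(4,4) = 0.000000
Backward induction: V(k, i) = exp(-r*dt) * [p * V(k+1, i) + (1-p) * V(k+1, i+1)]; then take max(V_cont, immediate exercise) for American.
  V(3,0) = exp(-r*dt) * [p*1.594364 + (1-p)*0.592331] = 1.045130; exercise = 1.033968; V(3,0) = max -> 1.045130
  V(3,1) = exp(-r*dt) * [p*0.592331 + (1-p)*0.000000] = 0.271385; exercise = 0.244287; V(3,1) = max -> 0.271385
  V(3,2) = exp(-r*dt) * [p*0.000000 + (1-p)*0.000000] = 0.000000; exercise = 0.000000; V(3,2) = max -> 0.000000
  V(3,3) = exp(-r*dt) * [p*0.000000 + (1-p)*0.000000] = 0.000000; exercise = 0.000000; V(3,3) = max -> 0.000000
  V(2,0) = exp(-r*dt) * [p*1.045130 + (1-p)*0.271385] = 0.623002; exercise = 0.592331; V(2,0) = max -> 0.623002
  V(2,1) = exp(-r*dt) * [p*0.271385 + (1-p)*0.000000] = 0.124339; exercise = 0.000000; V(2,1) = max -> 0.124339
  V(2,2) = exp(-r*dt) * [p*0.000000 + (1-p)*0.000000] = 0.000000; exercise = 0.000000; V(2,2) = max -> 0.000000
  V(1,0) = exp(-r*dt) * [p*0.623002 + (1-p)*0.124339] = 0.351487; exercise = 0.244287; V(1,0) = max -> 0.351487
  V(1,1) = exp(-r*dt) * [p*0.124339 + (1-p)*0.000000] = 0.056968; exercise = 0.000000; V(1,1) = max -> 0.056968
  V(0,0) = exp(-r*dt) * [p*0.351487 + (1-p)*0.056968] = 0.191300; exercise = 0.000000; V(0,0) = max -> 0.191300


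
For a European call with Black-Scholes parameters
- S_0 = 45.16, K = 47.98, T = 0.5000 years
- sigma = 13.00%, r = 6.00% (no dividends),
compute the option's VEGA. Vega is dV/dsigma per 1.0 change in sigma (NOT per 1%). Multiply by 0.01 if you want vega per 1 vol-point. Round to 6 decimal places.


d1 = -0.2866232113; d2 = -0.3785470929
phi(d1) = 0.3828871557; exp(-qT) = 1.0000000000; exp(-rT) = 0.9704455335
Vega = S * exp(-qT) * phi(d1) * sqrt(T) = 45.1600 * 1.0000000000 * 0.3828871557 * 0.7071067812 = 12.226713

Answer: Vega = 12.226713


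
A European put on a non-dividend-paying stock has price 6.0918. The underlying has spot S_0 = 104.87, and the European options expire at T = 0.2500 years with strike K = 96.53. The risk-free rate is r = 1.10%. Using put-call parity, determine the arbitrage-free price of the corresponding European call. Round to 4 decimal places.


Put-call parity: C - P = S_0 * exp(-qT) - K * exp(-rT).
S_0 * exp(-qT) = 104.8700 * 1.00000000 = 104.87000000
K * exp(-rT) = 96.5300 * 0.99725378 = 96.26490717
C = P + S*exp(-qT) - K*exp(-rT)
C = 6.0918 + 104.87000000 - 96.26490717 = 14.6969

Answer: Call price = 14.6969


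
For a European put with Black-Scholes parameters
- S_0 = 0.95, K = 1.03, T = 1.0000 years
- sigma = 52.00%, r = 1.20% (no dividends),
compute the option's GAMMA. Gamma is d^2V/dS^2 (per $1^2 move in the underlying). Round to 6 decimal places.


d1 = 0.1275921219; d2 = -0.3924078781
phi(d1) = 0.3957081209; exp(-qT) = 1.0000000000; exp(-rT) = 0.9880717129
Gamma = exp(-qT) * phi(d1) / (S * sigma * sqrt(T)) = 1.0000000000 * 0.3957081209 / (0.9500 * 0.5200 * 1.0000000000) = 0.801029

Answer: Gamma = 0.801029


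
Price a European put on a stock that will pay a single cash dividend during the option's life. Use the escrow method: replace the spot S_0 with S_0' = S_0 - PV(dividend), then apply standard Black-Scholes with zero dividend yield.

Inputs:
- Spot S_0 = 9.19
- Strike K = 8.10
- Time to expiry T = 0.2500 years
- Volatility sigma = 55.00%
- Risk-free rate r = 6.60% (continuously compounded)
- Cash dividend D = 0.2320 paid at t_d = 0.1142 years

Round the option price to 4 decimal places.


Answer: Price = 0.5119

Derivation:
PV(D) = D * exp(-r * t_d) = 0.2320 * 0.99249113 = 0.23025794
S_0' = S_0 - PV(D) = 9.1900 - 0.23025794 = 8.95974206
d1 = (ln(S_0'/K) + (r + sigma^2/2)*T) / (sigma*sqrt(T)) = 0.56432682
d2 = d1 - sigma*sqrt(T) = 0.28932682
exp(-rT) = 0.98363538
N(-d1) = 0.28626586; N(-d2) = 0.38616564
P = K * exp(-rT) * N(-d2) - S_0' * N(-d1) = 8.1000 * 0.98363538 * 0.38616564 - 8.95974206 * 0.28626586 = 0.5119


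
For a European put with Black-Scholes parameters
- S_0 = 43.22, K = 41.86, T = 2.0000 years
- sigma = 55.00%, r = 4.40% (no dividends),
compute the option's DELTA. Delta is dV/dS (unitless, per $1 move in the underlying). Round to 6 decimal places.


Answer: Delta = -0.293513

Derivation:
d1 = 0.5431513898; d2 = -0.2346660695
phi(d1) = 0.3442299969; exp(-qT) = 1.0000000000; exp(-rT) = 0.9157608767
N(-d1) = 0.2935127862
Delta = -exp(-qT) * N(-d1) = -1.0000000000 * 0.2935127862 = -0.293513


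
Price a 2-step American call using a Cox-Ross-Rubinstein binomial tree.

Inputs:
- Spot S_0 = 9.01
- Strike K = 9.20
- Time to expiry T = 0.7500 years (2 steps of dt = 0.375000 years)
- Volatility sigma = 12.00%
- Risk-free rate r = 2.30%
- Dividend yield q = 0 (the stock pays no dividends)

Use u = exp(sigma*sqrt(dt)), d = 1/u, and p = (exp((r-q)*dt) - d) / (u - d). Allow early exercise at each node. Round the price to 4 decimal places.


Answer: Price = V(0,0) = 0.3551

Derivation:
dt = T/N = 0.375000
u = exp(sigma*sqrt(dt)) = 1.076252; d = 1/u = 0.929150
p = (exp((r-q)*dt) - d) / (u - d) = 0.540524
Discount per step: exp(-r*dt) = 0.991412
Stock lattice S(k, i) with i counting down-moves:
  k=0: S(0,0) = 9.0100
  k=1: S(1,0) = 9.6970; S(1,1) = 8.3716
  k=2: S(2,0) = 10.4364; S(2,1) = 9.0100; S(2,2) = 7.7785
Terminal payoffs V(N, i) = max(S_T - K, 0):
  V(2,0) = 1.236450; V(2,1) = 0.000000; V(2,2) = 0.000000
Backward induction: V(k, i) = exp(-r*dt) * [p * V(k+1, i) + (1-p) * V(k+1, i+1)]; then take max(V_cont, immediate exercise) for American.
  V(1,0) = exp(-r*dt) * [p*1.236450 + (1-p)*0.000000] = 0.662591; exercise = 0.497031; V(1,0) = max -> 0.662591
  V(1,1) = exp(-r*dt) * [p*0.000000 + (1-p)*0.000000] = 0.000000; exercise = 0.000000; V(1,1) = max -> 0.000000
  V(0,0) = exp(-r*dt) * [p*0.662591 + (1-p)*0.000000] = 0.355070; exercise = 0.000000; V(0,0) = max -> 0.355070


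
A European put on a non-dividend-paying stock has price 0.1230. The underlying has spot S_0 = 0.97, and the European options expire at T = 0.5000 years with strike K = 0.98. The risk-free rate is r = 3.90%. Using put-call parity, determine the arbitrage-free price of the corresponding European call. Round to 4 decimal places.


Answer: Call price = 0.1319

Derivation:
Put-call parity: C - P = S_0 * exp(-qT) - K * exp(-rT).
S_0 * exp(-qT) = 0.9700 * 1.00000000 = 0.97000000
K * exp(-rT) = 0.9800 * 0.98068890 = 0.96107512
C = P + S*exp(-qT) - K*exp(-rT)
C = 0.1230 + 0.97000000 - 0.96107512 = 0.1319


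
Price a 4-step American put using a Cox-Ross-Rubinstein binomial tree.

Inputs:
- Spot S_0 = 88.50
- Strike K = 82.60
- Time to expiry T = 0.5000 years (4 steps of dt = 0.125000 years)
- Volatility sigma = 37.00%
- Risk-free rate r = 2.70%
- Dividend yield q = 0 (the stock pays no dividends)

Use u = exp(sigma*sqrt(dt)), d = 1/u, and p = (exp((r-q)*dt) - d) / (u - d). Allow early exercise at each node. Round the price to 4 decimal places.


Answer: Price = V(0,0) = 6.0618

Derivation:
dt = T/N = 0.125000
u = exp(sigma*sqrt(dt)) = 1.139757; d = 1/u = 0.877380
p = (exp((r-q)*dt) - d) / (u - d) = 0.480228
Discount per step: exp(-r*dt) = 0.996631
Stock lattice S(k, i) with i counting down-moves:
  k=0: S(0,0) = 88.5000
  k=1: S(1,0) = 100.8685; S(1,1) = 77.6482
  k=2: S(2,0) = 114.9655; S(2,1) = 88.5000; S(2,2) = 68.1270
  k=3: S(3,0) = 131.0327; S(3,1) = 100.8685; S(3,2) = 77.6482; S(3,3) = 59.7733
  k=4: S(4,0) = 149.3454; S(4,1) = 114.9655; S(4,2) = 88.5000; S(4,3) = 68.1270; S(4,4) = 52.4439
Terminal payoffs V(N, i) = max(K - S_T, 0):
  V(4,0) = 0.000000; V(4,1) = 0.000000; V(4,2) = 0.000000; V(4,3) = 14.473039; V(4,4) = 30.156126
Backward induction: V(k, i) = exp(-r*dt) * [p * V(k+1, i) + (1-p) * V(k+1, i+1)]; then take max(V_cont, immediate exercise) for American.
  V(3,0) = exp(-r*dt) * [p*0.000000 + (1-p)*0.000000] = 0.000000; exercise = 0.000000; V(3,0) = max -> 0.000000
  V(3,1) = exp(-r*dt) * [p*0.000000 + (1-p)*0.000000] = 0.000000; exercise = 0.000000; V(3,1) = max -> 0.000000
  V(3,2) = exp(-r*dt) * [p*0.000000 + (1-p)*14.473039] = 7.497337; exercise = 4.951844; V(3,2) = max -> 7.497337
  V(3,3) = exp(-r*dt) * [p*14.473039 + (1-p)*30.156126] = 22.548442; exercise = 22.826747; V(3,3) = max -> 22.826747
  V(2,0) = exp(-r*dt) * [p*0.000000 + (1-p)*0.000000] = 0.000000; exercise = 0.000000; V(2,0) = max -> 0.000000
  V(2,1) = exp(-r*dt) * [p*0.000000 + (1-p)*7.497337] = 3.883777; exercise = 0.000000; V(2,1) = max -> 3.883777
  V(2,2) = exp(-r*dt) * [p*7.497337 + (1-p)*22.826747] = 15.413031; exercise = 14.473039; V(2,2) = max -> 15.413031
  V(1,0) = exp(-r*dt) * [p*0.000000 + (1-p)*3.883777] = 2.011878; exercise = 0.000000; V(1,0) = max -> 2.011878
  V(1,1) = exp(-r*dt) * [p*3.883777 + (1-p)*15.413031] = 9.843086; exercise = 4.951844; V(1,1) = max -> 9.843086
  V(0,0) = exp(-r*dt) * [p*2.011878 + (1-p)*9.843086] = 6.061829; exercise = 0.000000; V(0,0) = max -> 6.061829


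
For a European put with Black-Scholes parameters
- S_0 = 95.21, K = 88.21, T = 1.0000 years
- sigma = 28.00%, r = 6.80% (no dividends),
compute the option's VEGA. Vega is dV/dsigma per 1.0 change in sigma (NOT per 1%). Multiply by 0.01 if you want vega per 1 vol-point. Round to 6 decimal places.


d1 = 0.6555880108; d2 = 0.3755880108
phi(d1) = 0.3217963609; exp(-qT) = 1.0000000000; exp(-rT) = 0.9342604736
Vega = S * exp(-qT) * phi(d1) * sqrt(T) = 95.2100 * 1.0000000000 * 0.3217963609 * 1.0000000000 = 30.638232

Answer: Vega = 30.638232


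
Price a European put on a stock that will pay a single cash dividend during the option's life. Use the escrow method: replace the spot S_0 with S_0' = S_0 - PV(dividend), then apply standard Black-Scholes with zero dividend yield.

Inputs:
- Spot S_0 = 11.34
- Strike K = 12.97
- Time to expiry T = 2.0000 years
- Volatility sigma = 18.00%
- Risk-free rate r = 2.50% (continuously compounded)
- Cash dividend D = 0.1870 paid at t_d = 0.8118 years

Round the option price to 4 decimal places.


Answer: Price = 1.8712

Derivation:
PV(D) = D * exp(-r * t_d) = 0.1870 * 0.97990956 = 0.18324309
S_0' = S_0 - PV(D) = 11.3400 - 0.18324309 = 11.15675691
d1 = (ln(S_0'/K) + (r + sigma^2/2)*T) / (sigma*sqrt(T)) = -0.26789009
d2 = d1 - sigma*sqrt(T) = -0.52244853
exp(-rT) = 0.95122942
N(-d1) = 0.60560804; N(-d2) = 0.69932096
P = K * exp(-rT) * N(-d2) - S_0' * N(-d1) = 12.9700 * 0.95122942 * 0.69932096 - 11.15675691 * 0.60560804 = 1.8712


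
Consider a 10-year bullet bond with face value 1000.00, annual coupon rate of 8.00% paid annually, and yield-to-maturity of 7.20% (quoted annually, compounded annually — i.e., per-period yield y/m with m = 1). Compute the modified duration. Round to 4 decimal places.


Answer: Modified duration = 6.8347

Derivation:
Coupon per period c = face * coupon_rate / m = 80.000000
Periods per year m = 1; per-period yield y/m = 0.072000
Number of cashflows N = 10
Cashflows (t years, CF_t, discount factor 1/(1+y/m)^(m*t), PV):
  t = 1.0000: CF_t = 80.000000, DF = 0.932836, PV = 74.626866
  t = 2.0000: CF_t = 80.000000, DF = 0.870183, PV = 69.614613
  t = 3.0000: CF_t = 80.000000, DF = 0.811738, PV = 64.939005
  t = 4.0000: CF_t = 80.000000, DF = 0.757218, PV = 60.577430
  t = 5.0000: CF_t = 80.000000, DF = 0.706360, PV = 56.508797
  t = 6.0000: CF_t = 80.000000, DF = 0.658918, PV = 52.713430
  t = 7.0000: CF_t = 80.000000, DF = 0.614662, PV = 49.172976
  t = 8.0000: CF_t = 80.000000, DF = 0.573379, PV = 45.870313
  t = 9.0000: CF_t = 80.000000, DF = 0.534868, PV = 42.789471
  t = 10.0000: CF_t = 1080.000000, DF = 0.498944, PV = 538.859944
Price P = sum_t PV_t = 1055.672845
First compute Macaulay numerator sum_t t * PV_t:
  t * PV_t at t = 1.0000: 74.626866
  t * PV_t at t = 2.0000: 139.229227
  t * PV_t at t = 3.0000: 194.817015
  t * PV_t at t = 4.0000: 242.309721
  t * PV_t at t = 5.0000: 282.543984
  t * PV_t at t = 6.0000: 316.280579
  t * PV_t at t = 7.0000: 344.210829
  t * PV_t at t = 8.0000: 366.962504
  t * PV_t at t = 9.0000: 385.105240
  t * PV_t at t = 10.0000: 5388.599443
Macaulay duration D = 7734.685409 / 1055.672845 = 7.326783
Modified duration = D / (1 + y/m) = 7.326783 / (1 + 0.072000) = 6.834685


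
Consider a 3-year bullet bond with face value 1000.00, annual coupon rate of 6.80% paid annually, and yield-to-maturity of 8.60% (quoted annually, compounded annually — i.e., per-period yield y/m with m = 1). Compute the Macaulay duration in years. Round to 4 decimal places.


Coupon per period c = face * coupon_rate / m = 68.000000
Periods per year m = 1; per-period yield y/m = 0.086000
Number of cashflows N = 3
Cashflows (t years, CF_t, discount factor 1/(1+y/m)^(m*t), PV):
  t = 1.0000: CF_t = 68.000000, DF = 0.920810, PV = 62.615101
  t = 2.0000: CF_t = 68.000000, DF = 0.847892, PV = 57.656631
  t = 3.0000: CF_t = 1068.000000, DF = 0.780747, PV = 833.838180
Price P = sum_t PV_t = 954.109913
Macaulay numerator sum_t t * PV_t:
  t * PV_t at t = 1.0000: 62.615101
  t * PV_t at t = 2.0000: 115.313262
  t * PV_t at t = 3.0000: 2501.514541
Macaulay duration D = (sum_t t * PV_t) / P = 2679.442904 / 954.109913 = 2.808317

Answer: Macaulay duration = 2.8083 years


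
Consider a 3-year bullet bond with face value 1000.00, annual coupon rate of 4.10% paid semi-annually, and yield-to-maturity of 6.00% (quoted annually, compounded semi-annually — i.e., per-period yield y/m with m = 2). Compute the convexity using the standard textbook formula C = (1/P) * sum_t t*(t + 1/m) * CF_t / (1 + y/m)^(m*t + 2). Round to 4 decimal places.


Coupon per period c = face * coupon_rate / m = 20.500000
Periods per year m = 2; per-period yield y/m = 0.030000
Number of cashflows N = 6
Cashflows (t years, CF_t, discount factor 1/(1+y/m)^(m*t), PV):
  t = 0.5000: CF_t = 20.500000, DF = 0.970874, PV = 19.902913
  t = 1.0000: CF_t = 20.500000, DF = 0.942596, PV = 19.323216
  t = 1.5000: CF_t = 20.500000, DF = 0.915142, PV = 18.760404
  t = 2.0000: CF_t = 20.500000, DF = 0.888487, PV = 18.213984
  t = 2.5000: CF_t = 20.500000, DF = 0.862609, PV = 17.683480
  t = 3.0000: CF_t = 1020.500000, DF = 0.837484, PV = 854.652684
Price P = sum_t PV_t = 948.536681
Convexity numerator sum_t t*(t + 1/m) * CF_t / (1+y/m)^(m*t + 2):
  t = 0.5000: term = 9.380202
  t = 1.0000: term = 27.320977
  t = 1.5000: term = 53.050440
  t = 2.0000: term = 85.842136
  t = 2.5000: term = 125.012820
  t = 3.0000: term = 8458.717298
Convexity = (1/P) * sum = 8759.323873 / 948.536681 = 9.234565

Answer: Convexity = 9.2346


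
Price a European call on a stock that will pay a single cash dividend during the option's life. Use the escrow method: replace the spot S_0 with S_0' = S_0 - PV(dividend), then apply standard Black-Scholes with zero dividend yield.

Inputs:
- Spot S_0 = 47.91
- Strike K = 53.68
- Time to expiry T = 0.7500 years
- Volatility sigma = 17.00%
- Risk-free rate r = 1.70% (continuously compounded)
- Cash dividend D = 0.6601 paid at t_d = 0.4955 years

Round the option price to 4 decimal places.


Answer: Price = 0.9171

Derivation:
PV(D) = D * exp(-r * t_d) = 0.6601 * 0.99161188 = 0.65456300
S_0' = S_0 - PV(D) = 47.9100 - 0.65456300 = 47.25543700
d1 = (ln(S_0'/K) + (r + sigma^2/2)*T) / (sigma*sqrt(T)) = -0.70562579
d2 = d1 - sigma*sqrt(T) = -0.85285011
exp(-rT) = 0.98733094
N(d1) = 0.24021044; N(d2) = 0.19687122
C = S_0' * N(d1) - K * exp(-rT) * N(d2) = 47.25543700 * 0.24021044 - 53.6800 * 0.98733094 * 0.19687122 = 0.9171


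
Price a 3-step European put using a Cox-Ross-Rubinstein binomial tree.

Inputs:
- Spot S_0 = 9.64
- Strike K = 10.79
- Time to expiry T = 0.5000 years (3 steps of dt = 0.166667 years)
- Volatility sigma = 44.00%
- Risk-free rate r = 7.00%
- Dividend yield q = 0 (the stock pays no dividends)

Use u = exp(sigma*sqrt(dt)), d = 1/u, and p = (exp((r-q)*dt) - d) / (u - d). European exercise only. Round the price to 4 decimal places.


Answer: Price = V(0,0) = 1.6848

Derivation:
dt = T/N = 0.166667
u = exp(sigma*sqrt(dt)) = 1.196774; d = 1/u = 0.835580
p = (exp((r-q)*dt) - d) / (u - d) = 0.487703
Discount per step: exp(-r*dt) = 0.988401
Stock lattice S(k, i) with i counting down-moves:
  k=0: S(0,0) = 9.6400
  k=1: S(1,0) = 11.5369; S(1,1) = 8.0550
  k=2: S(2,0) = 13.8071; S(2,1) = 9.6400; S(2,2) = 6.7306
  k=3: S(3,0) = 16.5239; S(3,1) = 11.5369; S(3,2) = 8.0550; S(3,3) = 5.6239
Terminal payoffs V(N, i) = max(K - S_T, 0):
  V(3,0) = 0.000000; V(3,1) = 0.000000; V(3,2) = 2.735009; V(3,3) = 5.166055
Backward induction: V(k, i) = exp(-r*dt) * [p * V(k+1, i) + (1-p) * V(k+1, i+1)].
  V(2,0) = exp(-r*dt) * [p*0.000000 + (1-p)*0.000000] = 0.000000
  V(2,1) = exp(-r*dt) * [p*0.000000 + (1-p)*2.735009] = 1.384887
  V(2,2) = exp(-r*dt) * [p*2.735009 + (1-p)*5.166055] = 3.934259
  V(1,0) = exp(-r*dt) * [p*0.000000 + (1-p)*1.384887] = 0.701245
  V(1,1) = exp(-r*dt) * [p*1.384887 + (1-p)*3.934259] = 2.659712
  V(0,0) = exp(-r*dt) * [p*0.701245 + (1-p)*2.659712] = 1.684792


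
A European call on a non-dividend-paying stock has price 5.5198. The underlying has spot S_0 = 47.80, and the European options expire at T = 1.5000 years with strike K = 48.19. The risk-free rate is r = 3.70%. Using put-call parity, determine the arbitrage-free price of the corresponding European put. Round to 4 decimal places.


Put-call parity: C - P = S_0 * exp(-qT) - K * exp(-rT).
S_0 * exp(-qT) = 47.8000 * 1.00000000 = 47.80000000
K * exp(-rT) = 48.1900 * 0.94601202 = 45.58831942
P = C - S*exp(-qT) + K*exp(-rT)
P = 5.5198 - 47.80000000 + 45.58831942 = 3.3081

Answer: Put price = 3.3081


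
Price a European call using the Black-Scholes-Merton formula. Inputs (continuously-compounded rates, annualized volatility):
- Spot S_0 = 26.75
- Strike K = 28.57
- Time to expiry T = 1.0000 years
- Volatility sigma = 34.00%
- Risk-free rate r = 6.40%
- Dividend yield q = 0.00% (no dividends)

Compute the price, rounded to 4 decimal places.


d1 = (ln(S/K) + (r - q + 0.5*sigma^2) * T) / (sigma * sqrt(T)) = 0.16463899
d2 = d1 - sigma * sqrt(T) = -0.17536101
exp(-rT) = 0.93800500; exp(-qT) = 1.00000000
C = S_0 * exp(-qT) * N(d1) - K * exp(-rT) * N(d2)
N(d1) = 0.56538593; N(d2) = 0.43039799
C = 26.7500 * 1.00000000 * 0.56538593 - 28.5700 * 0.93800500 * 0.43039799 = 3.5899

Answer: Price = 3.5899


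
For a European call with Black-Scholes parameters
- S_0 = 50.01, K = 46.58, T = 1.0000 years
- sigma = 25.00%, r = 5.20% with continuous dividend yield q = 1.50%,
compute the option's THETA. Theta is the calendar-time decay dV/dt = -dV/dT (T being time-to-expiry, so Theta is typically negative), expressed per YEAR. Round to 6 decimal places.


Answer: Theta = -3.005013

Derivation:
d1 = 0.5572068839; d2 = 0.3072068839
phi(d1) = 0.3415783187; exp(-qT) = 0.9851119396; exp(-rT) = 0.9493288668
Theta = -S*exp(-qT)*phi(d1)*sigma/(2*sqrt(T)) - r*K*exp(-rT)*N(d2) + q*S*exp(-qT)*N(d1)
N(d1) = 0.7113069565; N(d2) = 0.6206570469; sqrt(T) = 1.0000000000
Term 1 = -50.0100 * 0.9851119396 * 0.3415783187 * 0.2500 / (2 * 1.0000000000) = -2.1035011165
Term 2 = -0.0520 * 46.5800 * 0.9493288668 * 0.6206570469 = -1.4271552040
Term 3 = 0.0150 * 50.0100 * 0.9851119396 * 0.7113069565 = 0.5256428392
Theta = -2.1035011165 + (-1.4271552040) + (0.5256428392) = -3.005013
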